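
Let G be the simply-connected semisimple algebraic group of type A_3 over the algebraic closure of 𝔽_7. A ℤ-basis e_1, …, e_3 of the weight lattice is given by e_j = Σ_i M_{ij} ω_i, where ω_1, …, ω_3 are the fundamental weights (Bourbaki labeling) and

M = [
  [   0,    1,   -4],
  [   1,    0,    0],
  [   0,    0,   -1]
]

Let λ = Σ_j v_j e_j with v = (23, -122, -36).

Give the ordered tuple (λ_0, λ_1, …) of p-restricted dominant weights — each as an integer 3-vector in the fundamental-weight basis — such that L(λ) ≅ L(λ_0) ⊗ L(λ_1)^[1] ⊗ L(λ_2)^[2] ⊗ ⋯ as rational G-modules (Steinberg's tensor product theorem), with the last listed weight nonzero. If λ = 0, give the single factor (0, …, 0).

In the fundamental-weight basis, λ has coordinates c = M·v (v = (23, -122, -36)):
  c_1 = 0·23 + (1)·(-122) + (-4)·(-36) = 22
  c_2 = 1·23 + (0)·(-122) + (0)·(-36) = 23
  c_3 = 0·23 + (0)·(-122) + (-1)·(-36) = 36
p = 7; digits c_i = Σ_j d_{ij}·7^j, 0 ≤ d_{ij} < 7:
  c_1 = 22 = 1·7^0 + 3·7^1
  c_2 = 23 = 2·7^0 + 3·7^1
  c_3 = 36 = 1·7^0 + 5·7^1
Factor λ_0 = (1, 2, 1)
Factor λ_1 = (3, 3, 5)

((1, 2, 1), (3, 3, 5))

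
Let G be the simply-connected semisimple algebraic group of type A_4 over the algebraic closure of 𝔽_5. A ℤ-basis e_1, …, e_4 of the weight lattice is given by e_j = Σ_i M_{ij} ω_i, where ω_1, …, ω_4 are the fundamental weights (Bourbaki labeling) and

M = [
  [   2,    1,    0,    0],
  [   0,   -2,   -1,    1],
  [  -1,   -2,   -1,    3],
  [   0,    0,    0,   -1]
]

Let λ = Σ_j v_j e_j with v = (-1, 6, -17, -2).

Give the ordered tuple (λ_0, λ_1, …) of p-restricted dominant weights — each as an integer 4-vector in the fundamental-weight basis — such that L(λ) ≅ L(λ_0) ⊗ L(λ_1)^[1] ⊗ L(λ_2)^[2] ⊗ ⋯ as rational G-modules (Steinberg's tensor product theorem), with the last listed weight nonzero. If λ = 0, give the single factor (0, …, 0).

Converting to the ω-basis (c_i = row i of M dotted with v = (-1, 6, -17, -2)):
  c_1 = (2)·(-1) + (1)·(6) + (0)·(-17) + (0)·(-2) = 4
  c_2 = (0)·(-1) + (-2)·(6) + (-1)·(-17) + (1)·(-2) = 3
  c_3 = (-1)·(-1) + (-2)·(6) + (-1)·(-17) + (3)·(-2) = 0
  c_4 = (0)·(-1) + (0)·(6) + (0)·(-17) + (-1)·(-2) = 2
p = 5; digits c_i = Σ_j d_{ij}·5^j, 0 ≤ d_{ij} < 5:
  c_1 = 4 = 4·5^0
  c_2 = 3 = 3·5^0
  c_3 = 0
  c_4 = 2 = 2·5^0
p-restricted factor λ_0 = (4, 3, 0, 2)

((4, 3, 0, 2),)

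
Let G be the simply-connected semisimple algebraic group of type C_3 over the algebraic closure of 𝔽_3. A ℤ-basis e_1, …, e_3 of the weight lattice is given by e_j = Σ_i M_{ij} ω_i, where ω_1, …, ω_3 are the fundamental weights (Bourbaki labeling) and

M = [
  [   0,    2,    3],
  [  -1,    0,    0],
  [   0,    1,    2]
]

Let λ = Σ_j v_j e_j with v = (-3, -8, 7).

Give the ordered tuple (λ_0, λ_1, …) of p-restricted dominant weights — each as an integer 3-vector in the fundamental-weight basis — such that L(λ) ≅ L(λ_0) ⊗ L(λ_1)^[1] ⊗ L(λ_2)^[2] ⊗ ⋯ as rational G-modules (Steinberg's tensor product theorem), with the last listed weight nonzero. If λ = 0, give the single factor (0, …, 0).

((2, 0, 0), (1, 1, 2))

Converting to the ω-basis (c_i = row i of M dotted with v = (-3, -8, 7)):
  c_1 = (0)·(-3) + (2)·(-8) + 3·7 = 5
  c_2 = (-1)·(-3) + (0)·(-8) + 0·7 = 3
  c_3 = (0)·(-3) + (1)·(-8) + 2·7 = 6
Base-3 expansion of each c_i:
  c_1 = 5 = 2·3^0 + 1·3^1
  c_2 = 3 = 0·3^0 + 1·3^1
  c_3 = 6 = 0·3^0 + 2·3^1
p-restricted factor λ_0 = (2, 0, 0)
p-restricted factor λ_1 = (1, 1, 2)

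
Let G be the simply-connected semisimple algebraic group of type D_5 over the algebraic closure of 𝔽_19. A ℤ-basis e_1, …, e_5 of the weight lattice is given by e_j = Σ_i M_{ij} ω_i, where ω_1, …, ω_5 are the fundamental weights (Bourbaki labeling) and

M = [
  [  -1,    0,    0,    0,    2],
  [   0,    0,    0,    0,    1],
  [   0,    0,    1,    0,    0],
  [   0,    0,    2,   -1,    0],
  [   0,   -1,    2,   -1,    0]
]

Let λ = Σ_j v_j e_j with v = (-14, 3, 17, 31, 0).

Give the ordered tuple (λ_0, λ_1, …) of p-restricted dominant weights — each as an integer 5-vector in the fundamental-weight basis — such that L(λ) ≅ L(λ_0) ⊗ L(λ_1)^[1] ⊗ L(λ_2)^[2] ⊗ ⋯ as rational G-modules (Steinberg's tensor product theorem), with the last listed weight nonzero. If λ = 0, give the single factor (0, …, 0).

Compute c_i = Σ_j M_{ij} v_j with v = (-14, 3, 17, 31, 0):
  c_1 = (-1)·(-14) + (0)·(3) + (0)·(17) + (0)·(31) + (2)·(0) = 14
  c_2 = (0)·(-14) + (0)·(3) + (0)·(17) + (0)·(31) + (1)·(0) = 0
  c_3 = (0)·(-14) + (0)·(3) + (1)·(17) + (0)·(31) + (0)·(0) = 17
  c_4 = (0)·(-14) + (0)·(3) + (2)·(17) + (-1)·(31) + (0)·(0) = 3
  c_5 = (0)·(-14) + (-1)·(3) + (2)·(17) + (-1)·(31) + (0)·(0) = 0
Expand coordinatewise in base 19:
  c_1 = 14 = 14·19^0
  c_2 = 0
  c_3 = 17 = 17·19^0
  c_4 = 3 = 3·19^0
  c_5 = 0
λ_0 = (14, 0, 17, 3, 0)

((14, 0, 17, 3, 0),)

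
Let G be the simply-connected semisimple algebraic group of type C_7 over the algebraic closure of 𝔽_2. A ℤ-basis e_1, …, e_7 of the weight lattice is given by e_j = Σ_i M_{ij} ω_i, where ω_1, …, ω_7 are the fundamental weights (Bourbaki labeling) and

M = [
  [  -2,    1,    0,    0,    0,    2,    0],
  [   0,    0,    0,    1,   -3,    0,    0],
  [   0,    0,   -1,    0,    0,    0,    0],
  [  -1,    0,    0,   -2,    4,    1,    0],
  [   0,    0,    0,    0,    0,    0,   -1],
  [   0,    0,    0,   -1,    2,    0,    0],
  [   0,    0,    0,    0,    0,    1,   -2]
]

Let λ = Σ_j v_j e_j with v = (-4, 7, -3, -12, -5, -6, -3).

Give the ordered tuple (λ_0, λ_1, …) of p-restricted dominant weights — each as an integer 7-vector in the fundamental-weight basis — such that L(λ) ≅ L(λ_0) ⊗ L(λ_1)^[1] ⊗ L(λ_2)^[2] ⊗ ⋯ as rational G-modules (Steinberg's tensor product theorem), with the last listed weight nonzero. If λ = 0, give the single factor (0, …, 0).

Converting to the ω-basis (c_i = row i of M dotted with v = (-4, 7, -3, -12, -5, -6, -3)):
  c_1 = (-2)·(-4) + (1)·(7) + (0)·(-3) + (0)·(-12) + (0)·(-5) + (2)·(-6) + (0)·(-3) = 3
  c_2 = (0)·(-4) + (0)·(7) + (0)·(-3) + (1)·(-12) + (-3)·(-5) + (0)·(-6) + (0)·(-3) = 3
  c_3 = (0)·(-4) + (0)·(7) + (-1)·(-3) + (0)·(-12) + (0)·(-5) + (0)·(-6) + (0)·(-3) = 3
  c_4 = (-1)·(-4) + (0)·(7) + (0)·(-3) + (-2)·(-12) + (4)·(-5) + (1)·(-6) + (0)·(-3) = 2
  c_5 = (0)·(-4) + (0)·(7) + (0)·(-3) + (0)·(-12) + (0)·(-5) + (0)·(-6) + (-1)·(-3) = 3
  c_6 = (0)·(-4) + (0)·(7) + (0)·(-3) + (-1)·(-12) + (2)·(-5) + (0)·(-6) + (0)·(-3) = 2
  c_7 = (0)·(-4) + (0)·(7) + (0)·(-3) + (0)·(-12) + (0)·(-5) + (1)·(-6) + (-2)·(-3) = 0
Base-2 expansion of each c_i:
  c_1 = 3 = 1·2^0 + 1·2^1
  c_2 = 3 = 1·2^0 + 1·2^1
  c_3 = 3 = 1·2^0 + 1·2^1
  c_4 = 2 = 0·2^0 + 1·2^1
  c_5 = 3 = 1·2^0 + 1·2^1
  c_6 = 2 = 0·2^0 + 1·2^1
  c_7 = 0
Factor λ_0 = (1, 1, 1, 0, 1, 0, 0)
Factor λ_1 = (1, 1, 1, 1, 1, 1, 0)

((1, 1, 1, 0, 1, 0, 0), (1, 1, 1, 1, 1, 1, 0))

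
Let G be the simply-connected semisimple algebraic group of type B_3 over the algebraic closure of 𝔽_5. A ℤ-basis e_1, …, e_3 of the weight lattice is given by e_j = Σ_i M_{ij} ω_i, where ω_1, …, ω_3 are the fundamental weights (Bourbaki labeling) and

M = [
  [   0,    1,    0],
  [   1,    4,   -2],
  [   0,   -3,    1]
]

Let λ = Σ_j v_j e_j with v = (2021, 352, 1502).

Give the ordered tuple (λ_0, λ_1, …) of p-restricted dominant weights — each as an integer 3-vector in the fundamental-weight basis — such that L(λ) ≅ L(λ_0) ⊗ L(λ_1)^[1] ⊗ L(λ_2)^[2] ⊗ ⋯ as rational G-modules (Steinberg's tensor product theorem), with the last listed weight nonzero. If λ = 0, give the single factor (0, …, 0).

((2, 0, 1), (0, 0, 4), (4, 2, 2), (2, 3, 3))

ω-coordinates c = M·v, v = (2021, 352, 1502):
  c_1 = (0)·(2021) + (1)·(352) + (0)·(1502) = 352
  c_2 = (1)·(2021) + (4)·(352) + (-2)·(1502) = 425
  c_3 = (0)·(2021) + (-3)·(352) + (1)·(1502) = 446
p = 5; digits c_i = Σ_j d_{ij}·5^j, 0 ≤ d_{ij} < 5:
  c_1 = 352 = 2·5^0 + 0·5^1 + 4·5^2 + 2·5^3
  c_2 = 425 = 0·5^0 + 0·5^1 + 2·5^2 + 3·5^3
  c_3 = 446 = 1·5^0 + 4·5^1 + 2·5^2 + 3·5^3
p-restricted factor λ_0 = (2, 0, 1)
p-restricted factor λ_1 = (0, 0, 4)
p-restricted factor λ_2 = (4, 2, 2)
p-restricted factor λ_3 = (2, 3, 3)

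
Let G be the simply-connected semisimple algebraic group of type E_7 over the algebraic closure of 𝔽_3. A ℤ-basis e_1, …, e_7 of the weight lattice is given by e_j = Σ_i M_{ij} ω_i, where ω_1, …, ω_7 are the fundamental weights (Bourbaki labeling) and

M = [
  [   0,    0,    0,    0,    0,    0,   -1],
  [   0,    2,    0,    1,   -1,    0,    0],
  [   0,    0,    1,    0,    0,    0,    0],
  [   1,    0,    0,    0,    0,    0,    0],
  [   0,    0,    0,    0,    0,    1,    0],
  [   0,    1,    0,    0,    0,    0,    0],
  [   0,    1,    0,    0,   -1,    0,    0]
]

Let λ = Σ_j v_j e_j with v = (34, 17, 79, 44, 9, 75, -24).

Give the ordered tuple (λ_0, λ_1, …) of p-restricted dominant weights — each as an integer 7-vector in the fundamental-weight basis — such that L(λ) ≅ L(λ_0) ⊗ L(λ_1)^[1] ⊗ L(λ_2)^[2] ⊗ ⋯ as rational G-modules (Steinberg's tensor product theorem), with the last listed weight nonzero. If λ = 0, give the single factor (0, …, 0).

((0, 0, 1, 1, 0, 2, 2), (2, 2, 2, 2, 1, 2, 2), (2, 1, 2, 0, 2, 1, 0), (0, 2, 2, 1, 2, 0, 0))

In the fundamental-weight basis, λ has coordinates c = M·v (v = (34, 17, 79, 44, 9, 75, -24)):
  c_1 = (0)·(34) + (0)·(17) + (0)·(79) + (0)·(44) + (0)·(9) + (0)·(75) + (-1)·(-24) = 24
  c_2 = (0)·(34) + (2)·(17) + (0)·(79) + (1)·(44) + (-1)·(9) + (0)·(75) + (0)·(-24) = 69
  c_3 = (0)·(34) + (0)·(17) + (1)·(79) + (0)·(44) + (0)·(9) + (0)·(75) + (0)·(-24) = 79
  c_4 = (1)·(34) + (0)·(17) + (0)·(79) + (0)·(44) + (0)·(9) + (0)·(75) + (0)·(-24) = 34
  c_5 = (0)·(34) + (0)·(17) + (0)·(79) + (0)·(44) + (0)·(9) + (1)·(75) + (0)·(-24) = 75
  c_6 = (0)·(34) + (1)·(17) + (0)·(79) + (0)·(44) + (0)·(9) + (0)·(75) + (0)·(-24) = 17
  c_7 = (0)·(34) + (1)·(17) + (0)·(79) + (0)·(44) + (-1)·(9) + (0)·(75) + (0)·(-24) = 8
Base-3 expansion of each c_i:
  c_1 = 24 = 0·3^0 + 2·3^1 + 2·3^2
  c_2 = 69 = 0·3^0 + 2·3^1 + 1·3^2 + 2·3^3
  c_3 = 79 = 1·3^0 + 2·3^1 + 2·3^2 + 2·3^3
  c_4 = 34 = 1·3^0 + 2·3^1 + 0·3^2 + 1·3^3
  c_5 = 75 = 0·3^0 + 1·3^1 + 2·3^2 + 2·3^3
  c_6 = 17 = 2·3^0 + 2·3^1 + 1·3^2
  c_7 = 8 = 2·3^0 + 2·3^1
Factor λ_0 = (0, 0, 1, 1, 0, 2, 2)
Factor λ_1 = (2, 2, 2, 2, 1, 2, 2)
Factor λ_2 = (2, 1, 2, 0, 2, 1, 0)
Factor λ_3 = (0, 2, 2, 1, 2, 0, 0)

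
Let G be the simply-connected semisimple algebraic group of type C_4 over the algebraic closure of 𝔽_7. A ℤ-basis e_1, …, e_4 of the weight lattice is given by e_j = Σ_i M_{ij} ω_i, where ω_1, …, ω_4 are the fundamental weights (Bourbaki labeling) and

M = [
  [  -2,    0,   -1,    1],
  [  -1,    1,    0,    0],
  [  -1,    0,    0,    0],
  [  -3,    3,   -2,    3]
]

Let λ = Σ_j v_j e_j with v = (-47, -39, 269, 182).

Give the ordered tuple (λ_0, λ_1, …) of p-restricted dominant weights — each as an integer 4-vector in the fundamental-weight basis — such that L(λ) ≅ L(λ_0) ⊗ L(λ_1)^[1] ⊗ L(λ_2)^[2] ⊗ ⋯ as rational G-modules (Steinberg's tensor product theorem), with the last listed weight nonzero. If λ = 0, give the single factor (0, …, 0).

Change of basis e → ω: c = M·v where v = (-47, -39, 269, 182):
  c_1 = (-2)·(-47) + (0)·(-39) + (-1)·(269) + (1)·(182) = 7
  c_2 = (-1)·(-47) + (1)·(-39) + (0)·(269) + (0)·(182) = 8
  c_3 = (-1)·(-47) + (0)·(-39) + (0)·(269) + (0)·(182) = 47
  c_4 = (-3)·(-47) + (3)·(-39) + (-2)·(269) + (3)·(182) = 32
p = 7; digits c_i = Σ_j d_{ij}·7^j, 0 ≤ d_{ij} < 7:
  c_1 = 7 = 0·7^0 + 1·7^1
  c_2 = 8 = 1·7^0 + 1·7^1
  c_3 = 47 = 5·7^0 + 6·7^1
  c_4 = 32 = 4·7^0 + 4·7^1
Factor λ_0 = (0, 1, 5, 4)
Factor λ_1 = (1, 1, 6, 4)

((0, 1, 5, 4), (1, 1, 6, 4))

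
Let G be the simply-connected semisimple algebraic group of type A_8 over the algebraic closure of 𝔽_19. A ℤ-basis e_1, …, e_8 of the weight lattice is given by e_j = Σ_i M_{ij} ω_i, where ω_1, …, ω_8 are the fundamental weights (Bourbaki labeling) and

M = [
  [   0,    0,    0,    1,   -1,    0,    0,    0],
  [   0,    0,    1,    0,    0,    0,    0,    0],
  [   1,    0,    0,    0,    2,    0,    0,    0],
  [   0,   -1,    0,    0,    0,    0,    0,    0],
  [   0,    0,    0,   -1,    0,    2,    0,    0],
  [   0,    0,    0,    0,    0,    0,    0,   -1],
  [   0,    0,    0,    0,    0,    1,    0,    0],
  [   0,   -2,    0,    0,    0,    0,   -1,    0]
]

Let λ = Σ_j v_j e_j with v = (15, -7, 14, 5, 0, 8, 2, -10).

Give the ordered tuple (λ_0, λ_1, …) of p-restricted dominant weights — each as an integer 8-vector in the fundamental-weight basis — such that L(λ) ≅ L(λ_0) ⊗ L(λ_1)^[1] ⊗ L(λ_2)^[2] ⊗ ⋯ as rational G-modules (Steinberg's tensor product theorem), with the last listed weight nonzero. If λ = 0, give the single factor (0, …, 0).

((5, 14, 15, 7, 11, 10, 8, 12),)

Converting to the ω-basis (c_i = row i of M dotted with v = (15, -7, 14, 5, 0, 8, 2, -10)):
  c_1 = 0*15 + 0*-7 + 0*14 + 1*5 + -1*0 + 0*8 + 0*2 + 0*-10 = 5
  c_2 = 0*15 + 0*-7 + 1*14 + 0*5 + 0*0 + 0*8 + 0*2 + 0*-10 = 14
  c_3 = 1*15 + 0*-7 + 0*14 + 0*5 + 2*0 + 0*8 + 0*2 + 0*-10 = 15
  c_4 = 0*15 + -1*-7 + 0*14 + 0*5 + 0*0 + 0*8 + 0*2 + 0*-10 = 7
  c_5 = 0*15 + 0*-7 + 0*14 + -1*5 + 0*0 + 2*8 + 0*2 + 0*-10 = 11
  c_6 = 0*15 + 0*-7 + 0*14 + 0*5 + 0*0 + 0*8 + 0*2 + -1*-10 = 10
  c_7 = 0*15 + 0*-7 + 0*14 + 0*5 + 0*0 + 1*8 + 0*2 + 0*-10 = 8
  c_8 = 0*15 + -2*-7 + 0*14 + 0*5 + 0*0 + 0*8 + -1*2 + 0*-10 = 12
Writing each c_i in base p = 19:
  c_1 = 5 = 5·19^0
  c_2 = 14 = 14·19^0
  c_3 = 15 = 15·19^0
  c_4 = 7 = 7·19^0
  c_5 = 11 = 11·19^0
  c_6 = 10 = 10·19^0
  c_7 = 8 = 8·19^0
  c_8 = 12 = 12·19^0
p-restricted factor λ_0 = (5, 14, 15, 7, 11, 10, 8, 12)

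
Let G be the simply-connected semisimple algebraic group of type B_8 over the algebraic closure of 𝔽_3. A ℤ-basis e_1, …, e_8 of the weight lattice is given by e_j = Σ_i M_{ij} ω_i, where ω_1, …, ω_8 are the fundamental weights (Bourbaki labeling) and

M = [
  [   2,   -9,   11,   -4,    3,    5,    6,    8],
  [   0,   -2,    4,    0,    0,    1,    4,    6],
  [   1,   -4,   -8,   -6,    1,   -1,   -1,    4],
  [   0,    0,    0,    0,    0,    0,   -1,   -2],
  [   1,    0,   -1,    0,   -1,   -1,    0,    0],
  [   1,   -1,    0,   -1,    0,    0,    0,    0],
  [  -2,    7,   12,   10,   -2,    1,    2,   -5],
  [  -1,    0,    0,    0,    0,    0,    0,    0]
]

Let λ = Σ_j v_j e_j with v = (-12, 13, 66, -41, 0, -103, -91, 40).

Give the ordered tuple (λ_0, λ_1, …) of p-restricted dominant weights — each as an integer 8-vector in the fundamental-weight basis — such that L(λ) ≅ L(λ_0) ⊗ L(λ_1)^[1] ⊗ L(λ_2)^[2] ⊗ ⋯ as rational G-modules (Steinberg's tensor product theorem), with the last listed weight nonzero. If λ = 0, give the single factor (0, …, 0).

Compute c_i = Σ_j M_{ij} v_j with v = (-12, 13, 66, -41, 0, -103, -91, 40):
  c_1 = (2)·(-12) + (-9)·(13) + (11)·(66) + (-4)·(-41) + (3)·(0) + (5)·(-103) + (6)·(-91) + (8)·(40) = 8
  c_2 = (0)·(-12) + (-2)·(13) + (4)·(66) + (0)·(-41) + (0)·(0) + (1)·(-103) + (4)·(-91) + (6)·(40) = 11
  c_3 = (1)·(-12) + (-4)·(13) + (-8)·(66) + (-6)·(-41) + (1)·(0) + (-1)·(-103) + (-1)·(-91) + (4)·(40) = 8
  c_4 = (0)·(-12) + (0)·(13) + (0)·(66) + (0)·(-41) + (0)·(0) + (0)·(-103) + (-1)·(-91) + (-2)·(40) = 11
  c_5 = (1)·(-12) + (0)·(13) + (-1)·(66) + (0)·(-41) + (-1)·(0) + (-1)·(-103) + (0)·(-91) + (0)·(40) = 25
  c_6 = (1)·(-12) + (-1)·(13) + (0)·(66) + (-1)·(-41) + (0)·(0) + (0)·(-103) + (0)·(-91) + (0)·(40) = 16
  c_7 = (-2)·(-12) + (7)·(13) + (12)·(66) + (10)·(-41) + (-2)·(0) + (1)·(-103) + (2)·(-91) + (-5)·(40) = 12
  c_8 = (-1)·(-12) + (0)·(13) + (0)·(66) + (0)·(-41) + (0)·(0) + (0)·(-103) + (0)·(-91) + (0)·(40) = 12
Base-3 expansion of each c_i:
  c_1 = 8 = 2·3^0 + 2·3^1
  c_2 = 11 = 2·3^0 + 0·3^1 + 1·3^2
  c_3 = 8 = 2·3^0 + 2·3^1
  c_4 = 11 = 2·3^0 + 0·3^1 + 1·3^2
  c_5 = 25 = 1·3^0 + 2·3^1 + 2·3^2
  c_6 = 16 = 1·3^0 + 2·3^1 + 1·3^2
  c_7 = 12 = 0·3^0 + 1·3^1 + 1·3^2
  c_8 = 12 = 0·3^0 + 1·3^1 + 1·3^2
p-restricted factor λ_0 = (2, 2, 2, 2, 1, 1, 0, 0)
p-restricted factor λ_1 = (2, 0, 2, 0, 2, 2, 1, 1)
p-restricted factor λ_2 = (0, 1, 0, 1, 2, 1, 1, 1)

((2, 2, 2, 2, 1, 1, 0, 0), (2, 0, 2, 0, 2, 2, 1, 1), (0, 1, 0, 1, 2, 1, 1, 1))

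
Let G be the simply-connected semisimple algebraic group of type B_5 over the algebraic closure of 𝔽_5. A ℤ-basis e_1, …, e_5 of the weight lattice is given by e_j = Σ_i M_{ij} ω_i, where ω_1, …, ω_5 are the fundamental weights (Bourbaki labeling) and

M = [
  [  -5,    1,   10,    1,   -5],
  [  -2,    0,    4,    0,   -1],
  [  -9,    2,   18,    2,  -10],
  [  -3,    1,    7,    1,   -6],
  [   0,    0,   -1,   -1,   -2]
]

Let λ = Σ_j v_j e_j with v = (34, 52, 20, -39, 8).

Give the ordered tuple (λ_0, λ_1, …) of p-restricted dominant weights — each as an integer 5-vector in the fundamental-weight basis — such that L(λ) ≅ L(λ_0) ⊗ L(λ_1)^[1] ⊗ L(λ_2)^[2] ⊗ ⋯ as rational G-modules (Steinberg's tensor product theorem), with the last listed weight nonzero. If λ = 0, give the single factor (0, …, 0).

In the fundamental-weight basis, λ has coordinates c = M·v (v = (34, 52, 20, -39, 8)):
  c_1 = -5*34 + 1*52 + 10*20 + 1*-39 + -5*8 = 3
  c_2 = -2*34 + 0*52 + 4*20 + 0*-39 + -1*8 = 4
  c_3 = -9*34 + 2*52 + 18*20 + 2*-39 + -10*8 = 0
  c_4 = -3*34 + 1*52 + 7*20 + 1*-39 + -6*8 = 3
  c_5 = 0*34 + 0*52 + -1*20 + -1*-39 + -2*8 = 3
Writing each c_i in base p = 5:
  c_1 = 3 = 3·5^0
  c_2 = 4 = 4·5^0
  c_3 = 0
  c_4 = 3 = 3·5^0
  c_5 = 3 = 3·5^0
p-restricted factor λ_0 = (3, 4, 0, 3, 3)

((3, 4, 0, 3, 3),)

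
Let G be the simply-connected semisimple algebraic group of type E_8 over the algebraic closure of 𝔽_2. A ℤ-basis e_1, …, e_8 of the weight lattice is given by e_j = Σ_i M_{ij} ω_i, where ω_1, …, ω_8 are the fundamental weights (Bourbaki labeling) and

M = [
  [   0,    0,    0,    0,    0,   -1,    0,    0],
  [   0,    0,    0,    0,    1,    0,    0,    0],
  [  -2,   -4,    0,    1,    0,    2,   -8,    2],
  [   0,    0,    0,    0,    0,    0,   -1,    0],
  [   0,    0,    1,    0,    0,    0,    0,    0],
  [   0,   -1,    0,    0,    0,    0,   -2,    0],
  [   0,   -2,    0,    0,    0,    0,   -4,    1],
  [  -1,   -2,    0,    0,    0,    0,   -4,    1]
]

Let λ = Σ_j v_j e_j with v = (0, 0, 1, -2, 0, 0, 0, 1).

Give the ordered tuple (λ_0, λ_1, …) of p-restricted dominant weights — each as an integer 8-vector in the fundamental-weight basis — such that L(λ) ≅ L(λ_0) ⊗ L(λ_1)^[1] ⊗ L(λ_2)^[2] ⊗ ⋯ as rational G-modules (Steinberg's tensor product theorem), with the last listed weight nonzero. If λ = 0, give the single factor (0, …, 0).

((0, 0, 0, 0, 1, 0, 1, 1),)

ω-coordinates c = M·v, v = (0, 0, 1, -2, 0, 0, 0, 1):
  c_1 = (0)·(0) + (0)·(0) + (0)·(1) + (0)·(-2) + (0)·(0) + (-1)·(0) + (0)·(0) + (0)·(1) = 0
  c_2 = (0)·(0) + (0)·(0) + (0)·(1) + (0)·(-2) + (1)·(0) + (0)·(0) + (0)·(0) + (0)·(1) = 0
  c_3 = (-2)·(0) + (-4)·(0) + (0)·(1) + (1)·(-2) + (0)·(0) + (2)·(0) + (-8)·(0) + (2)·(1) = 0
  c_4 = (0)·(0) + (0)·(0) + (0)·(1) + (0)·(-2) + (0)·(0) + (0)·(0) + (-1)·(0) + (0)·(1) = 0
  c_5 = (0)·(0) + (0)·(0) + (1)·(1) + (0)·(-2) + (0)·(0) + (0)·(0) + (0)·(0) + (0)·(1) = 1
  c_6 = (0)·(0) + (-1)·(0) + (0)·(1) + (0)·(-2) + (0)·(0) + (0)·(0) + (-2)·(0) + (0)·(1) = 0
  c_7 = (0)·(0) + (-2)·(0) + (0)·(1) + (0)·(-2) + (0)·(0) + (0)·(0) + (-4)·(0) + (1)·(1) = 1
  c_8 = (-1)·(0) + (-2)·(0) + (0)·(1) + (0)·(-2) + (0)·(0) + (0)·(0) + (-4)·(0) + (1)·(1) = 1
p = 2; digits c_i = Σ_j d_{ij}·2^j, 0 ≤ d_{ij} < 2:
  c_1 = 0
  c_2 = 0
  c_3 = 0
  c_4 = 0
  c_5 = 1 = 1·2^0
  c_6 = 0
  c_7 = 1 = 1·2^0
  c_8 = 1 = 1·2^0
p-restricted factor λ_0 = (0, 0, 0, 0, 1, 0, 1, 1)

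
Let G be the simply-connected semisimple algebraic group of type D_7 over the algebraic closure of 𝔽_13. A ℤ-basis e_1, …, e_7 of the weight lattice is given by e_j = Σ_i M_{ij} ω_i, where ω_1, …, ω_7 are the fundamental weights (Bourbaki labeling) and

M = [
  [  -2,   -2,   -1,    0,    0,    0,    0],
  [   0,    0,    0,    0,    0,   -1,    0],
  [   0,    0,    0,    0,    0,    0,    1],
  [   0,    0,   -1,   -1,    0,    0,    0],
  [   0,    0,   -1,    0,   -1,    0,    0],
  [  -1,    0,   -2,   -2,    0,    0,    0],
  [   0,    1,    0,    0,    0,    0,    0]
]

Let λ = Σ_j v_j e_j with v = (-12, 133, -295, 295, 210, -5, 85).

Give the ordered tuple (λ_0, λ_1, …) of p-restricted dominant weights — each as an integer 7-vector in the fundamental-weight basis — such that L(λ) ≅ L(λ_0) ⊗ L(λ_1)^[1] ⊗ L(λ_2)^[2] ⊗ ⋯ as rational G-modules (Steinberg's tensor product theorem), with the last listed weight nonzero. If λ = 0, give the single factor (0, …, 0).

((1, 5, 7, 0, 7, 12, 3), (4, 0, 6, 0, 6, 0, 10))

Converting to the ω-basis (c_i = row i of M dotted with v = (-12, 133, -295, 295, 210, -5, 85)):
  c_1 = (-2)·(-12) + (-2)·(133) + (-1)·(-295) + 0·295 + 0·210 + (0)·(-5) + 0·85 = 53
  c_2 = (0)·(-12) + 0·133 + (0)·(-295) + 0·295 + 0·210 + (-1)·(-5) + 0·85 = 5
  c_3 = (0)·(-12) + 0·133 + (0)·(-295) + 0·295 + 0·210 + (0)·(-5) + 1·85 = 85
  c_4 = (0)·(-12) + 0·133 + (-1)·(-295) + (-1)·(295) + 0·210 + (0)·(-5) + 0·85 = 0
  c_5 = (0)·(-12) + 0·133 + (-1)·(-295) + 0·295 + (-1)·(210) + (0)·(-5) + 0·85 = 85
  c_6 = (-1)·(-12) + 0·133 + (-2)·(-295) + (-2)·(295) + 0·210 + (0)·(-5) + 0·85 = 12
  c_7 = (0)·(-12) + 1·133 + (0)·(-295) + 0·295 + 0·210 + (0)·(-5) + 0·85 = 133
p = 13; digits c_i = Σ_j d_{ij}·13^j, 0 ≤ d_{ij} < 13:
  c_1 = 53 = 1·13^0 + 4·13^1
  c_2 = 5 = 5·13^0
  c_3 = 85 = 7·13^0 + 6·13^1
  c_4 = 0
  c_5 = 85 = 7·13^0 + 6·13^1
  c_6 = 12 = 12·13^0
  c_7 = 133 = 3·13^0 + 10·13^1
λ_0 = (1, 5, 7, 0, 7, 12, 3)
λ_1 = (4, 0, 6, 0, 6, 0, 10)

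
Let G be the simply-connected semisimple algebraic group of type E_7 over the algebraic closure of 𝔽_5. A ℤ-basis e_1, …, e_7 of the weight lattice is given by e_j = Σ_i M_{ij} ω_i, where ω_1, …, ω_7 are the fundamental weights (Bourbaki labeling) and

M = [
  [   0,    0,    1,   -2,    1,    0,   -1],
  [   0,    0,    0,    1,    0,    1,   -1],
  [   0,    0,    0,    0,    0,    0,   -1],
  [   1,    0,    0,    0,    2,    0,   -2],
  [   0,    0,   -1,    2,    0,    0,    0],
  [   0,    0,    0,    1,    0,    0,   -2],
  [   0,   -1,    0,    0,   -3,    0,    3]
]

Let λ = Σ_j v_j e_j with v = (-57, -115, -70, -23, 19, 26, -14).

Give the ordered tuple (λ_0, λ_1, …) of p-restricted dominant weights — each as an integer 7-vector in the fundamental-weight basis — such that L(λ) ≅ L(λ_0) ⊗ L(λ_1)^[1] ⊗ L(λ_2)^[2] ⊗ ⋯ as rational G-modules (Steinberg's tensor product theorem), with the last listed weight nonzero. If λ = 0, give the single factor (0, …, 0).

((4, 2, 4, 4, 4, 0, 1), (1, 3, 2, 1, 4, 1, 3))

Compute c_i = Σ_j M_{ij} v_j with v = (-57, -115, -70, -23, 19, 26, -14):
  c_1 = (0)·(-57) + (0)·(-115) + (1)·(-70) + (-2)·(-23) + 1·19 + 0·26 + (-1)·(-14) = 9
  c_2 = (0)·(-57) + (0)·(-115) + (0)·(-70) + (1)·(-23) + 0·19 + 1·26 + (-1)·(-14) = 17
  c_3 = (0)·(-57) + (0)·(-115) + (0)·(-70) + (0)·(-23) + 0·19 + 0·26 + (-1)·(-14) = 14
  c_4 = (1)·(-57) + (0)·(-115) + (0)·(-70) + (0)·(-23) + 2·19 + 0·26 + (-2)·(-14) = 9
  c_5 = (0)·(-57) + (0)·(-115) + (-1)·(-70) + (2)·(-23) + 0·19 + 0·26 + (0)·(-14) = 24
  c_6 = (0)·(-57) + (0)·(-115) + (0)·(-70) + (1)·(-23) + 0·19 + 0·26 + (-2)·(-14) = 5
  c_7 = (0)·(-57) + (-1)·(-115) + (0)·(-70) + (0)·(-23) + (-3)·(19) + 0·26 + (3)·(-14) = 16
Writing each c_i in base p = 5:
  c_1 = 9 = 4·5^0 + 1·5^1
  c_2 = 17 = 2·5^0 + 3·5^1
  c_3 = 14 = 4·5^0 + 2·5^1
  c_4 = 9 = 4·5^0 + 1·5^1
  c_5 = 24 = 4·5^0 + 4·5^1
  c_6 = 5 = 0·5^0 + 1·5^1
  c_7 = 16 = 1·5^0 + 3·5^1
λ_0 = (4, 2, 4, 4, 4, 0, 1)
λ_1 = (1, 3, 2, 1, 4, 1, 3)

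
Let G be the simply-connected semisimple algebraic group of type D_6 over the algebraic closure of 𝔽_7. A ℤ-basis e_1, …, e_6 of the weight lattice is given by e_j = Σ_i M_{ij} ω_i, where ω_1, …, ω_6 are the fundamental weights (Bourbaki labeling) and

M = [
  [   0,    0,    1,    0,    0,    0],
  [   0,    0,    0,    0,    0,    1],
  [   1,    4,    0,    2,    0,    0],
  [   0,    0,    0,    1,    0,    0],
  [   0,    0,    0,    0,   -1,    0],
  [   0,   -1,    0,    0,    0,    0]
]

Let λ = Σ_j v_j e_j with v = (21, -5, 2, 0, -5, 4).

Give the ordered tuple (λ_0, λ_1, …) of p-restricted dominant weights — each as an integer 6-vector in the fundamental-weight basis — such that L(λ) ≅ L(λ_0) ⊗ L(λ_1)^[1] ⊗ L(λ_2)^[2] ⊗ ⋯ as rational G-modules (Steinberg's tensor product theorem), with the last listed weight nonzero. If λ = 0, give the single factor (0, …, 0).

((2, 4, 1, 0, 5, 5),)

Converting to the ω-basis (c_i = row i of M dotted with v = (21, -5, 2, 0, -5, 4)):
  c_1 = (0)·(21) + (0)·(-5) + (1)·(2) + (0)·(0) + (0)·(-5) + (0)·(4) = 2
  c_2 = (0)·(21) + (0)·(-5) + (0)·(2) + (0)·(0) + (0)·(-5) + (1)·(4) = 4
  c_3 = (1)·(21) + (4)·(-5) + (0)·(2) + (2)·(0) + (0)·(-5) + (0)·(4) = 1
  c_4 = (0)·(21) + (0)·(-5) + (0)·(2) + (1)·(0) + (0)·(-5) + (0)·(4) = 0
  c_5 = (0)·(21) + (0)·(-5) + (0)·(2) + (0)·(0) + (-1)·(-5) + (0)·(4) = 5
  c_6 = (0)·(21) + (-1)·(-5) + (0)·(2) + (0)·(0) + (0)·(-5) + (0)·(4) = 5
Expand coordinatewise in base 7:
  c_1 = 2 = 2·7^0
  c_2 = 4 = 4·7^0
  c_3 = 1 = 1·7^0
  c_4 = 0
  c_5 = 5 = 5·7^0
  c_6 = 5 = 5·7^0
p-restricted factor λ_0 = (2, 4, 1, 0, 5, 5)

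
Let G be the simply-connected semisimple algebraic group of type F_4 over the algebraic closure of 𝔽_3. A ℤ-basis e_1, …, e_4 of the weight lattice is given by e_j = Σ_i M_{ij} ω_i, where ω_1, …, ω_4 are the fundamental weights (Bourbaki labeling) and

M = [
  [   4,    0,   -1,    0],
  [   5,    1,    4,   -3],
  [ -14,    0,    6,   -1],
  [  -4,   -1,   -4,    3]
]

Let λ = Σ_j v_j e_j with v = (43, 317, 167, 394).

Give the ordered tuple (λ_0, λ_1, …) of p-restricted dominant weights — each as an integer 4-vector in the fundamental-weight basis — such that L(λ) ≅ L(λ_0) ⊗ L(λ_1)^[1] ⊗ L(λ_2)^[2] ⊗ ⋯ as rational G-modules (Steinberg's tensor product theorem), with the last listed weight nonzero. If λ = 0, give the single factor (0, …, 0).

((2, 0, 0, 1), (1, 0, 2, 2), (0, 2, 0, 2))

In the fundamental-weight basis, λ has coordinates c = M·v (v = (43, 317, 167, 394)):
  c_1 = 4·43 + 0·317 + (-1)·(167) + 0·394 = 5
  c_2 = 5·43 + 1·317 + 4·167 + (-3)·(394) = 18
  c_3 = (-14)·(43) + 0·317 + 6·167 + (-1)·(394) = 6
  c_4 = (-4)·(43) + (-1)·(317) + (-4)·(167) + 3·394 = 25
Base-3 expansion of each c_i:
  c_1 = 5 = 2·3^0 + 1·3^1
  c_2 = 18 = 0·3^0 + 0·3^1 + 2·3^2
  c_3 = 6 = 0·3^0 + 2·3^1
  c_4 = 25 = 1·3^0 + 2·3^1 + 2·3^2
Factor λ_0 = (2, 0, 0, 1)
Factor λ_1 = (1, 0, 2, 2)
Factor λ_2 = (0, 2, 0, 2)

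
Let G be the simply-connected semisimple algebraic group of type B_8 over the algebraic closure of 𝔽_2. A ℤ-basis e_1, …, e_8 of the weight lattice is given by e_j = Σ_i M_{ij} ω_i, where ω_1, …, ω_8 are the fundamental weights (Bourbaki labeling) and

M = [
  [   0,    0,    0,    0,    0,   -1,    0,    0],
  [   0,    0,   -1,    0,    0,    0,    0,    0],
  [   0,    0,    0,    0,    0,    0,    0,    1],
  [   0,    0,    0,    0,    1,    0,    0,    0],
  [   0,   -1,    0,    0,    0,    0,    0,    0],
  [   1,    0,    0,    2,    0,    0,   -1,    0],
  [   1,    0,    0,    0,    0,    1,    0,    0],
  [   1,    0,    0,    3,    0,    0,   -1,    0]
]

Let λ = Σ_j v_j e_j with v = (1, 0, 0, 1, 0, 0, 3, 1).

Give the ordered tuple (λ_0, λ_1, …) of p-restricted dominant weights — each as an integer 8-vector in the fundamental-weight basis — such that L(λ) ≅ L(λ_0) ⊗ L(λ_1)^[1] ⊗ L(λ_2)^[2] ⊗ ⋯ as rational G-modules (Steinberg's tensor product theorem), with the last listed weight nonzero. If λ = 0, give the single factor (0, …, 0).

Change of basis e → ω: c = M·v where v = (1, 0, 0, 1, 0, 0, 3, 1):
  c_1 = 0*1 + 0*0 + 0*0 + 0*1 + 0*0 + -1*0 + 0*3 + 0*1 = 0
  c_2 = 0*1 + 0*0 + -1*0 + 0*1 + 0*0 + 0*0 + 0*3 + 0*1 = 0
  c_3 = 0*1 + 0*0 + 0*0 + 0*1 + 0*0 + 0*0 + 0*3 + 1*1 = 1
  c_4 = 0*1 + 0*0 + 0*0 + 0*1 + 1*0 + 0*0 + 0*3 + 0*1 = 0
  c_5 = 0*1 + -1*0 + 0*0 + 0*1 + 0*0 + 0*0 + 0*3 + 0*1 = 0
  c_6 = 1*1 + 0*0 + 0*0 + 2*1 + 0*0 + 0*0 + -1*3 + 0*1 = 0
  c_7 = 1*1 + 0*0 + 0*0 + 0*1 + 0*0 + 1*0 + 0*3 + 0*1 = 1
  c_8 = 1*1 + 0*0 + 0*0 + 3*1 + 0*0 + 0*0 + -1*3 + 0*1 = 1
Base-2 expansion of each c_i:
  c_1 = 0
  c_2 = 0
  c_3 = 1 = 1·2^0
  c_4 = 0
  c_5 = 0
  c_6 = 0
  c_7 = 1 = 1·2^0
  c_8 = 1 = 1·2^0
λ_0 = (0, 0, 1, 0, 0, 0, 1, 1)

((0, 0, 1, 0, 0, 0, 1, 1),)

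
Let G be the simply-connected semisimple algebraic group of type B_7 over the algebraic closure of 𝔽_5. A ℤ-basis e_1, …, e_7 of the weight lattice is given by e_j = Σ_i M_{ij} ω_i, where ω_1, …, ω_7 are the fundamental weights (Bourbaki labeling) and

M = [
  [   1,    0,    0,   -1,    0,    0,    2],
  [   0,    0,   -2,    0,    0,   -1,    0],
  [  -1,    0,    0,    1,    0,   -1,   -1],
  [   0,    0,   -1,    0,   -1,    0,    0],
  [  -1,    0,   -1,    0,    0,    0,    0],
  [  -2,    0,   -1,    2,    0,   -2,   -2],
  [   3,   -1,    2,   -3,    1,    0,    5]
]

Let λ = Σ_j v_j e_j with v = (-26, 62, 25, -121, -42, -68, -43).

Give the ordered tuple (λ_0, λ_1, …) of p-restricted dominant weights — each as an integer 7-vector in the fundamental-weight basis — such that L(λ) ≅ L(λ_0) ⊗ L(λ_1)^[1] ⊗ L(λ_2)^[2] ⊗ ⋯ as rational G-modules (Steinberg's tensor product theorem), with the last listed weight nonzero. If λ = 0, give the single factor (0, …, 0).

((4, 3, 1, 2, 1, 2, 1), (1, 3, 3, 3, 0, 1, 3))

Converting to the ω-basis (c_i = row i of M dotted with v = (-26, 62, 25, -121, -42, -68, -43)):
  c_1 = 1*-26 + 0*62 + 0*25 + -1*-121 + 0*-42 + 0*-68 + 2*-43 = 9
  c_2 = 0*-26 + 0*62 + -2*25 + 0*-121 + 0*-42 + -1*-68 + 0*-43 = 18
  c_3 = -1*-26 + 0*62 + 0*25 + 1*-121 + 0*-42 + -1*-68 + -1*-43 = 16
  c_4 = 0*-26 + 0*62 + -1*25 + 0*-121 + -1*-42 + 0*-68 + 0*-43 = 17
  c_5 = -1*-26 + 0*62 + -1*25 + 0*-121 + 0*-42 + 0*-68 + 0*-43 = 1
  c_6 = -2*-26 + 0*62 + -1*25 + 2*-121 + 0*-42 + -2*-68 + -2*-43 = 7
  c_7 = 3*-26 + -1*62 + 2*25 + -3*-121 + 1*-42 + 0*-68 + 5*-43 = 16
Base-5 expansion of each c_i:
  c_1 = 9 = 4·5^0 + 1·5^1
  c_2 = 18 = 3·5^0 + 3·5^1
  c_3 = 16 = 1·5^0 + 3·5^1
  c_4 = 17 = 2·5^0 + 3·5^1
  c_5 = 1 = 1·5^0
  c_6 = 7 = 2·5^0 + 1·5^1
  c_7 = 16 = 1·5^0 + 3·5^1
p-restricted factor λ_0 = (4, 3, 1, 2, 1, 2, 1)
p-restricted factor λ_1 = (1, 3, 3, 3, 0, 1, 3)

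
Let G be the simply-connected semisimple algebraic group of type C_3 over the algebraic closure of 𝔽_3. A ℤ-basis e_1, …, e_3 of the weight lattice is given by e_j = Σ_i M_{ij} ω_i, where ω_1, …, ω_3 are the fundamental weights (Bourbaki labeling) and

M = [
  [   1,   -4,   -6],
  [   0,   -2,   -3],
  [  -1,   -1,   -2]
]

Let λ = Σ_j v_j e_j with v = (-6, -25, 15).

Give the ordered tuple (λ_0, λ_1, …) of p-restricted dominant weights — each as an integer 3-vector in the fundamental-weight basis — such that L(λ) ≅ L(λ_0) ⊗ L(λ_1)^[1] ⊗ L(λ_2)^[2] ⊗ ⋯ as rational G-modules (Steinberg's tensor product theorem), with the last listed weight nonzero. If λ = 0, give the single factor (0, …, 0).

((1, 2, 1), (1, 1, 0))

In the fundamental-weight basis, λ has coordinates c = M·v (v = (-6, -25, 15)):
  c_1 = (1)·(-6) + (-4)·(-25) + (-6)·(15) = 4
  c_2 = (0)·(-6) + (-2)·(-25) + (-3)·(15) = 5
  c_3 = (-1)·(-6) + (-1)·(-25) + (-2)·(15) = 1
Expand coordinatewise in base 3:
  c_1 = 4 = 1·3^0 + 1·3^1
  c_2 = 5 = 2·3^0 + 1·3^1
  c_3 = 1 = 1·3^0
p-restricted factor λ_0 = (1, 2, 1)
p-restricted factor λ_1 = (1, 1, 0)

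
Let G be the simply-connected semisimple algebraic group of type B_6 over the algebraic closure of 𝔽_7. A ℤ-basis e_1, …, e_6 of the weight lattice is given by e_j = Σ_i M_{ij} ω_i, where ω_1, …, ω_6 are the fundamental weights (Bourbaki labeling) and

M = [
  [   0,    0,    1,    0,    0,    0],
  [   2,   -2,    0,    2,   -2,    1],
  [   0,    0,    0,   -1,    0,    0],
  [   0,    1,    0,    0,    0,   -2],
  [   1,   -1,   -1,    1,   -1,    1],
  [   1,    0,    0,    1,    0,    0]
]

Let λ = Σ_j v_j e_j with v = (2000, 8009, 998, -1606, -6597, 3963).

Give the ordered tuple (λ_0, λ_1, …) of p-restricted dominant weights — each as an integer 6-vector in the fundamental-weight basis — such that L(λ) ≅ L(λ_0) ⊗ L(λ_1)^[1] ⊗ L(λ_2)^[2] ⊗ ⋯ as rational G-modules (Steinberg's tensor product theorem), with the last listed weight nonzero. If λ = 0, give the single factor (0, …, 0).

Change of basis e → ω: c = M·v where v = (2000, 8009, 998, -1606, -6597, 3963):
  c_1 = 0·2000 + 0·8009 + 1·998 + (0)·(-1606) + (0)·(-6597) + 0·3963 = 998
  c_2 = 2·2000 + (-2)·(8009) + 0·998 + (2)·(-1606) + (-2)·(-6597) + 1·3963 = 1927
  c_3 = 0·2000 + 0·8009 + 0·998 + (-1)·(-1606) + (0)·(-6597) + 0·3963 = 1606
  c_4 = 0·2000 + 1·8009 + 0·998 + (0)·(-1606) + (0)·(-6597) + (-2)·(3963) = 83
  c_5 = 1·2000 + (-1)·(8009) + (-1)·(998) + (1)·(-1606) + (-1)·(-6597) + 1·3963 = 1947
  c_6 = 1·2000 + 0·8009 + 0·998 + (1)·(-1606) + (0)·(-6597) + 0·3963 = 394
Expand coordinatewise in base 7:
  c_1 = 998 = 4·7^0 + 2·7^1 + 6·7^2 + 2·7^3
  c_2 = 1927 = 2·7^0 + 2·7^1 + 4·7^2 + 5·7^3
  c_3 = 1606 = 3·7^0 + 5·7^1 + 4·7^2 + 4·7^3
  c_4 = 83 = 6·7^0 + 4·7^1 + 1·7^2
  c_5 = 1947 = 1·7^0 + 5·7^1 + 4·7^2 + 5·7^3
  c_6 = 394 = 2·7^0 + 0·7^1 + 1·7^2 + 1·7^3
p-restricted factor λ_0 = (4, 2, 3, 6, 1, 2)
p-restricted factor λ_1 = (2, 2, 5, 4, 5, 0)
p-restricted factor λ_2 = (6, 4, 4, 1, 4, 1)
p-restricted factor λ_3 = (2, 5, 4, 0, 5, 1)

((4, 2, 3, 6, 1, 2), (2, 2, 5, 4, 5, 0), (6, 4, 4, 1, 4, 1), (2, 5, 4, 0, 5, 1))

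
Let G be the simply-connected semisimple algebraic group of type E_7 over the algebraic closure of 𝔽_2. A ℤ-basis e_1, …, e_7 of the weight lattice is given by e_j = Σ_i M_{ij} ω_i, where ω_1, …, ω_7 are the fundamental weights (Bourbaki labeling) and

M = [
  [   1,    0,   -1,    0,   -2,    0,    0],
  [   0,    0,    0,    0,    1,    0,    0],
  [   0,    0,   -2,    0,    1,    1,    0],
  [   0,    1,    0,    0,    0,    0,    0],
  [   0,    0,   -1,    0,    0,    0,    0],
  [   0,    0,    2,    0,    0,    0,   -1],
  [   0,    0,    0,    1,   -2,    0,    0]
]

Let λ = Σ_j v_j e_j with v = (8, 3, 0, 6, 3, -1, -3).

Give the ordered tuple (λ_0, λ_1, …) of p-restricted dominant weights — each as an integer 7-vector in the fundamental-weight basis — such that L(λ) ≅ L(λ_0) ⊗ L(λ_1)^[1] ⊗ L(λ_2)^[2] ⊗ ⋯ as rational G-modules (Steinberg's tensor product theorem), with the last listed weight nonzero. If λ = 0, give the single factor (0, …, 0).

((0, 1, 0, 1, 0, 1, 0), (1, 1, 1, 1, 0, 1, 0))

Change of basis e → ω: c = M·v where v = (8, 3, 0, 6, 3, -1, -3):
  c_1 = (1)·(8) + (0)·(3) + (-1)·(0) + (0)·(6) + (-2)·(3) + (0)·(-1) + (0)·(-3) = 2
  c_2 = (0)·(8) + (0)·(3) + (0)·(0) + (0)·(6) + (1)·(3) + (0)·(-1) + (0)·(-3) = 3
  c_3 = (0)·(8) + (0)·(3) + (-2)·(0) + (0)·(6) + (1)·(3) + (1)·(-1) + (0)·(-3) = 2
  c_4 = (0)·(8) + (1)·(3) + (0)·(0) + (0)·(6) + (0)·(3) + (0)·(-1) + (0)·(-3) = 3
  c_5 = (0)·(8) + (0)·(3) + (-1)·(0) + (0)·(6) + (0)·(3) + (0)·(-1) + (0)·(-3) = 0
  c_6 = (0)·(8) + (0)·(3) + (2)·(0) + (0)·(6) + (0)·(3) + (0)·(-1) + (-1)·(-3) = 3
  c_7 = (0)·(8) + (0)·(3) + (0)·(0) + (1)·(6) + (-2)·(3) + (0)·(-1) + (0)·(-3) = 0
Writing each c_i in base p = 2:
  c_1 = 2 = 0·2^0 + 1·2^1
  c_2 = 3 = 1·2^0 + 1·2^1
  c_3 = 2 = 0·2^0 + 1·2^1
  c_4 = 3 = 1·2^0 + 1·2^1
  c_5 = 0
  c_6 = 3 = 1·2^0 + 1·2^1
  c_7 = 0
p-restricted factor λ_0 = (0, 1, 0, 1, 0, 1, 0)
p-restricted factor λ_1 = (1, 1, 1, 1, 0, 1, 0)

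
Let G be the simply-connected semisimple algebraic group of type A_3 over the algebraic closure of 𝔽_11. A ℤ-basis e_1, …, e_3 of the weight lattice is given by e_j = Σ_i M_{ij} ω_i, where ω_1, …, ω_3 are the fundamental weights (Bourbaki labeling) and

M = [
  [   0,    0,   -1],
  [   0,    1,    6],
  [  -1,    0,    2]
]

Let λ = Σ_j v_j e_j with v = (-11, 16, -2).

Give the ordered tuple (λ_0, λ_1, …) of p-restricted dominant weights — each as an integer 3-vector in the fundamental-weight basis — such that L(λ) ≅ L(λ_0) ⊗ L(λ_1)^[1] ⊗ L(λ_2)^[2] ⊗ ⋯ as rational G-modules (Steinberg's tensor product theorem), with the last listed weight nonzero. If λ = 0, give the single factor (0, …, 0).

ω-coordinates c = M·v, v = (-11, 16, -2):
  c_1 = 0*-11 + 0*16 + -1*-2 = 2
  c_2 = 0*-11 + 1*16 + 6*-2 = 4
  c_3 = -1*-11 + 0*16 + 2*-2 = 7
Base-11 expansion of each c_i:
  c_1 = 2 = 2·11^0
  c_2 = 4 = 4·11^0
  c_3 = 7 = 7·11^0
λ_0 = (2, 4, 7)

((2, 4, 7),)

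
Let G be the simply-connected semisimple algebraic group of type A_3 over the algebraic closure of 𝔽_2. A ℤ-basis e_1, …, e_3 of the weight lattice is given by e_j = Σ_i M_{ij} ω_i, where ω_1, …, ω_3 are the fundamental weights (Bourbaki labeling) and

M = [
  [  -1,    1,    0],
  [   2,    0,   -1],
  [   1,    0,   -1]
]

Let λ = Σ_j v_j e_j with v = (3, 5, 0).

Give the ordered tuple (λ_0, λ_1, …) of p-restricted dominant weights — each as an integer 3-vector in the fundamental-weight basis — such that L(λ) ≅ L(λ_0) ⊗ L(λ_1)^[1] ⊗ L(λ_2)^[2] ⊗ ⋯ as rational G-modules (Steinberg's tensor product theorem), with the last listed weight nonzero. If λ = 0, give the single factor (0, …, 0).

Change of basis e → ω: c = M·v where v = (3, 5, 0):
  c_1 = (-1)·(3) + 1·5 + 0·0 = 2
  c_2 = 2·3 + 0·5 + (-1)·(0) = 6
  c_3 = 1·3 + 0·5 + (-1)·(0) = 3
Base-2 expansion of each c_i:
  c_1 = 2 = 0·2^0 + 1·2^1
  c_2 = 6 = 0·2^0 + 1·2^1 + 1·2^2
  c_3 = 3 = 1·2^0 + 1·2^1
λ_0 = (0, 0, 1)
λ_1 = (1, 1, 1)
λ_2 = (0, 1, 0)

((0, 0, 1), (1, 1, 1), (0, 1, 0))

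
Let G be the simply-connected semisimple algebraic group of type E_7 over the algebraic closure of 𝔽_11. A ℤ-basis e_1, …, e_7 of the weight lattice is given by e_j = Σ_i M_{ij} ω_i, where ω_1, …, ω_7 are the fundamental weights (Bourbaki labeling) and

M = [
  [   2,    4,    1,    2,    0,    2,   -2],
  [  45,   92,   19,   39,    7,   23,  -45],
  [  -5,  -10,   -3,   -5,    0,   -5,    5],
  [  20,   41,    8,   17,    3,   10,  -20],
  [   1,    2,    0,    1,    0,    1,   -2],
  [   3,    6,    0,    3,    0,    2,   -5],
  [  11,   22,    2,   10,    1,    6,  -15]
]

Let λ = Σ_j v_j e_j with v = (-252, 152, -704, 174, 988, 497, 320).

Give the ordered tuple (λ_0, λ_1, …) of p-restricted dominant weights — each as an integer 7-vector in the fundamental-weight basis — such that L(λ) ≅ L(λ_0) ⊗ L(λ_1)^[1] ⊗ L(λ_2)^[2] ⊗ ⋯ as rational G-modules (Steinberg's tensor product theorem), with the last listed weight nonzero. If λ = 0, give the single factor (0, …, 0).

ω-coordinates c = M·v, v = (-252, 152, -704, 174, 988, 497, 320):
  c_1 = 2*-252 + 4*152 + 1*-704 + 2*174 + 0*988 + 2*497 + -2*320 = 102
  c_2 = 45*-252 + 92*152 + 19*-704 + 39*174 + 7*988 + 23*497 + -45*320 = 1
  c_3 = -5*-252 + -10*152 + -3*-704 + -5*174 + 0*988 + -5*497 + 5*320 = 97
  c_4 = 20*-252 + 41*152 + 8*-704 + 17*174 + 3*988 + 10*497 + -20*320 = 52
  c_5 = 1*-252 + 2*152 + 0*-704 + 1*174 + 0*988 + 1*497 + -2*320 = 83
  c_6 = 3*-252 + 6*152 + 0*-704 + 3*174 + 0*988 + 2*497 + -5*320 = 72
  c_7 = 11*-252 + 22*152 + 2*-704 + 10*174 + 1*988 + 6*497 + -15*320 = 74
Writing each c_i in base p = 11:
  c_1 = 102 = 3·11^0 + 9·11^1
  c_2 = 1 = 1·11^0
  c_3 = 97 = 9·11^0 + 8·11^1
  c_4 = 52 = 8·11^0 + 4·11^1
  c_5 = 83 = 6·11^0 + 7·11^1
  c_6 = 72 = 6·11^0 + 6·11^1
  c_7 = 74 = 8·11^0 + 6·11^1
λ_0 = (3, 1, 9, 8, 6, 6, 8)
λ_1 = (9, 0, 8, 4, 7, 6, 6)

((3, 1, 9, 8, 6, 6, 8), (9, 0, 8, 4, 7, 6, 6))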